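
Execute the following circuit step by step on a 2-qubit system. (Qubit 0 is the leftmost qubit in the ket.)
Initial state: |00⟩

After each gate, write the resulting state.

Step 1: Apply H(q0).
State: 1/√2|00⟩ + 1/√2|10⟩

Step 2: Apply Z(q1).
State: 1/√2|00⟩ + 1/√2|10⟩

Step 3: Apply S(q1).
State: 1/√2|00⟩ + 1/√2|10⟩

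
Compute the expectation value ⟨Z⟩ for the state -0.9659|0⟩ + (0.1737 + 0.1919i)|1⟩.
0.866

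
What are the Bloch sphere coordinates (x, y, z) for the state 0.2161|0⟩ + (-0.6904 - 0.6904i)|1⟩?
(-0.2984, -0.2984, -0.9066)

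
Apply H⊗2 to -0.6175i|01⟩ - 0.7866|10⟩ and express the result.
(-0.3933 - 0.3088i)|00⟩ + (-0.3933 + 0.3088i)|01⟩ + (0.3933 - 0.3088i)|10⟩ + (0.3933 + 0.3088i)|11⟩

H⊗2 gives amp(|y⟩) = (1/2) Σ_x (−1)^(x·y) amp(|x⟩), where x·y is the number of positions in which both x and y have a 1.
|00⟩: (-0.6175i - 0.7866)/2 = (-0.3933 - 0.3088i)
|01⟩: (0.6175i - 0.7866)/2 = (-0.3933 + 0.3088i)
|10⟩: (-0.6175i + 0.7866)/2 = (0.3933 - 0.3088i)
|11⟩: (0.6175i + 0.7866)/2 = (0.3933 + 0.3088i)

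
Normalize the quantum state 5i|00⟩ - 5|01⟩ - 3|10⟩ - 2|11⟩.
0.6299i|00⟩ - 0.6299|01⟩ - 1/√7|10⟩ - 0.252|11⟩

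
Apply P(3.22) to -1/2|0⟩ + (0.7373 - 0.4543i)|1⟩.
-1/2|0⟩ + (-0.7706 + 0.3952i)|1⟩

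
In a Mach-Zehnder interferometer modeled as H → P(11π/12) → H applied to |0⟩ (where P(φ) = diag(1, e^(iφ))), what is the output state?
(0.01704 + 0.1294i)|0⟩ + (0.983 - 0.1294i)|1⟩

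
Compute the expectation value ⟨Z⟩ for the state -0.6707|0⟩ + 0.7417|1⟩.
-0.1003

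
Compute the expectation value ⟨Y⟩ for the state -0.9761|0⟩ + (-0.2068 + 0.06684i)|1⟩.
-0.1305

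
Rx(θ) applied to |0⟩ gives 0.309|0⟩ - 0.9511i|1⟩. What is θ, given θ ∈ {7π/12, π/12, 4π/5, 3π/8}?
4π/5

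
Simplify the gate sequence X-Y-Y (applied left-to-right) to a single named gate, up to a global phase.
X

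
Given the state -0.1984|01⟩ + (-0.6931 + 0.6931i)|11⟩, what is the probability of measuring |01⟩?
0.03936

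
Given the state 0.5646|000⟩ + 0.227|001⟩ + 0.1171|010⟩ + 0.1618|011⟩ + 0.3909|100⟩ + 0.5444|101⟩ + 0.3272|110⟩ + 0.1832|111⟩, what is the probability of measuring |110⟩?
0.1071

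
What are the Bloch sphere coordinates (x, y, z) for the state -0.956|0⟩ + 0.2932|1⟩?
(-0.5606, 0, 0.828)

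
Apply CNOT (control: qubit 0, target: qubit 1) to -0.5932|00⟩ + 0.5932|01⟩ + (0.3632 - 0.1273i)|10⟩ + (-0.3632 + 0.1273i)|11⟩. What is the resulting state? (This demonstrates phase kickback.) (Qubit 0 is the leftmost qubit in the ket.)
-0.5932|00⟩ + 0.5932|01⟩ + (-0.3632 + 0.1273i)|10⟩ + (0.3632 - 0.1273i)|11⟩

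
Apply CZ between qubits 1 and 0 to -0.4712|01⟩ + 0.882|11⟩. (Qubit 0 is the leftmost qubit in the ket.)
-0.4712|01⟩ - 0.882|11⟩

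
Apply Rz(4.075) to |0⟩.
(-0.4499 - 0.8931i)|0⟩

Rz(4.075) = [[e^(−iθ/2), 0], [0, e^(iθ/2)]] with e^(±iθ/2) = cos(θ/2) ± i·sin(θ/2); θ = 4.075, cos(θ/2) ≈ -0.449945, sin(θ/2) ≈ 0.893056.
With a = amp(|0⟩) = 1 and b = amp(|1⟩) = 0:
new amp(|0⟩) = (-0.449945 - 0.893056i)·a = (-0.4499 - 0.8931i)
new amp(|1⟩) = (-0.449945 + 0.893056i)·b = 0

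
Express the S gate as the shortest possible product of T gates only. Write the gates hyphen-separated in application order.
T-T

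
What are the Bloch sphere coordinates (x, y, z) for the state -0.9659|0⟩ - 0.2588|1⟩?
(0.4999, 0, 0.866)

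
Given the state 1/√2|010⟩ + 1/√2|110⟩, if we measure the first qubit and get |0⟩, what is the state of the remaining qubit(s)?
|10⟩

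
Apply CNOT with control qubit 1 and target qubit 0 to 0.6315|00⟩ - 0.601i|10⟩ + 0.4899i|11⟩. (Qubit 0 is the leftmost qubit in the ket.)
0.6315|00⟩ + 0.4899i|01⟩ - 0.601i|10⟩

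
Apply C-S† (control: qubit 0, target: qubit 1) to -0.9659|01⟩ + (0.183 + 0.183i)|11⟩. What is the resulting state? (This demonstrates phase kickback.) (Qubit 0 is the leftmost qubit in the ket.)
-0.9659|01⟩ + (0.183 - 0.183i)|11⟩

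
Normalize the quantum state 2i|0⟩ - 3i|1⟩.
0.5547i|0⟩ - 0.8321i|1⟩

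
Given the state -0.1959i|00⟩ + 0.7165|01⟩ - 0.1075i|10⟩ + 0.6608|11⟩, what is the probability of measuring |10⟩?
0.01156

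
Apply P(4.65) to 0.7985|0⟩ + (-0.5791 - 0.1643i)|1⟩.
0.7985|0⟩ + (-0.1279 + 0.5882i)|1⟩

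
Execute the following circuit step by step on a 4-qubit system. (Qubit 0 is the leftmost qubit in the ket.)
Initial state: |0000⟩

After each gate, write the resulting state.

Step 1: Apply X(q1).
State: |0100⟩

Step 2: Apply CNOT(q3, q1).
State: |0100⟩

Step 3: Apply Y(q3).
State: i|0101⟩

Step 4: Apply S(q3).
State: -|0101⟩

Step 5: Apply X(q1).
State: -|0001⟩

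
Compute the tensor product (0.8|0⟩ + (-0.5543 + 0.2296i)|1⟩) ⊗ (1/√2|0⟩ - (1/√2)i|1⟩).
0.5657|00⟩ - 0.5657i|01⟩ + (-0.3919 + 0.1624i)|10⟩ + (0.1624 + 0.3919i)|11⟩

amp(|b₁b₂…⟩) = product of the factor amplitudes for bits b₁, b₂, …; only kets whose every factor amplitude is nonzero survive.
|00⟩: (0.8)(1/√2) = 0.5657
|01⟩: (0.8)(-(1/√2)i) = -0.5657i
|10⟩: (-0.5543 + 0.2296i)(1/√2) = (-0.3919 + 0.1624i)
|11⟩: (-0.5543 + 0.2296i)(-(1/√2)i) = (0.1624 + 0.3919i)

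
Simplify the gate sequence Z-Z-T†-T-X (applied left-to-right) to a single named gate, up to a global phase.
X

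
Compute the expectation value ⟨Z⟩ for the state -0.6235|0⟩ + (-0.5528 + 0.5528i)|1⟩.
-0.2224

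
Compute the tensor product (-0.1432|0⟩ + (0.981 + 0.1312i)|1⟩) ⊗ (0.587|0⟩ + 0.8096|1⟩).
-0.08406|00⟩ - 0.1159|01⟩ + (0.5758 + 0.07701i)|10⟩ + (0.7942 + 0.1062i)|11⟩

amp(|b₁b₂…⟩) = product of the factor amplitudes for bits b₁, b₂, …; only kets whose every factor amplitude is nonzero survive.
|00⟩: (-0.1432)(0.587) = -0.08406
|01⟩: (-0.1432)(0.8096) = -0.1159
|10⟩: (0.981 + 0.1312i)(0.587) = (0.5758 + 0.07701i)
|11⟩: (0.981 + 0.1312i)(0.8096) = (0.7942 + 0.1062i)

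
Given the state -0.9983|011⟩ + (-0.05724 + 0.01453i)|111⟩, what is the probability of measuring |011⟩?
0.9966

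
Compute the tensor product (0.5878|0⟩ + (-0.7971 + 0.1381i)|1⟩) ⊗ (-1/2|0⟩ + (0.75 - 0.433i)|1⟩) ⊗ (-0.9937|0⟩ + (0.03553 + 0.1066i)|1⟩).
0.292|000⟩ + (-0.01044 - 0.03133i)|001⟩ + (-0.4381 + 0.2529i)|010⟩ + (0.04279 + 0.03795i)|011⟩ + (-0.396 + 0.06861i)|100⟩ + (0.02152 + 0.04003i)|101⟩ + (0.5346 - 0.4459i)|110⟩ + (-0.06695 - 0.04141i)|111⟩

amp(|b₁b₂…⟩) = product of the factor amplitudes for bits b₁, b₂, …; only kets whose every factor amplitude is nonzero survive.
|000⟩: (0.5878)(-1/2)(-0.9937) = 0.292
|001⟩: (0.5878)(-1/2)(0.03553 + 0.1066i) = (-0.01044 - 0.03133i)
|010⟩: (0.5878)(0.75 - 0.433i)(-0.9937) = (-0.4381 + 0.2529i)
|011⟩: (0.5878)(0.75 - 0.433i)(0.03553 + 0.1066i) = (0.04279 + 0.03795i)
|100⟩: (-0.7971 + 0.1381i)(-1/2)(-0.9937) = (-0.396 + 0.06861i)
|101⟩: (-0.7971 + 0.1381i)(-1/2)(0.03553 + 0.1066i) = (0.02152 + 0.04003i)
|110⟩: (-0.7971 + 0.1381i)(0.75 - 0.433i)(-0.9937) = (0.5346 - 0.4459i)
|111⟩: (-0.7971 + 0.1381i)(0.75 - 0.433i)(0.03553 + 0.1066i) = (-0.06695 - 0.04141i)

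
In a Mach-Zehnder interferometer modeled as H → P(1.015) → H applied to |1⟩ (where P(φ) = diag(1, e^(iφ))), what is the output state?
(0.2362 - 0.4247i)|0⟩ + (0.7638 + 0.4247i)|1⟩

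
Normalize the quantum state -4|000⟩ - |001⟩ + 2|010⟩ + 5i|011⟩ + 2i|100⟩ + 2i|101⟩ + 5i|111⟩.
-0.45|000⟩ - 0.1125|001⟩ + 0.225|010⟩ + 0.5625i|011⟩ + 0.225i|100⟩ + 0.225i|101⟩ + 0.5625i|111⟩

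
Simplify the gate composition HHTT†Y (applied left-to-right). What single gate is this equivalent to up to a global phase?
Y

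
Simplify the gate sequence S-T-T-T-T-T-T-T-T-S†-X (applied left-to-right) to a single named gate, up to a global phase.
X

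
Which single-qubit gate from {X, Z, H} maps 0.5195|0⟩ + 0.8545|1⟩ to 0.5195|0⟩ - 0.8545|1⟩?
Z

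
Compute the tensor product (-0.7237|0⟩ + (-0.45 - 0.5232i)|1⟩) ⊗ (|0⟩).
-0.7237|00⟩ + (-0.45 - 0.5232i)|10⟩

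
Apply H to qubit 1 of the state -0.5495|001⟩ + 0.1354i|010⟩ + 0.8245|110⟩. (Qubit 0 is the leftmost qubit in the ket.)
0.09574i|000⟩ - 0.3886|001⟩ - 0.09574i|010⟩ - 0.3886|011⟩ + 0.583|100⟩ - 0.583|110⟩

H on qubit 1 mixes each pair of kets that differ only in qubit 1: amplitudes (a, b) of (|…0…⟩, |…1…⟩) become ((a + b)/√2, (a − b)/√2). Kets absent from the input have amplitude 0.
(|000⟩, |010⟩): (a, b) = (0, 0.1354i) → (0.09574i, -0.09574i)
(|001⟩, |011⟩): (a, b) = (-0.5495, 0) → (-0.3886, -0.3886)
(|100⟩, |110⟩): (a, b) = (0, 0.8245) → (0.583, -0.583)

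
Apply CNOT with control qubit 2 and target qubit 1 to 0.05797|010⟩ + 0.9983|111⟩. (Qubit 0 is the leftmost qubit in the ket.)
0.05797|010⟩ + 0.9983|101⟩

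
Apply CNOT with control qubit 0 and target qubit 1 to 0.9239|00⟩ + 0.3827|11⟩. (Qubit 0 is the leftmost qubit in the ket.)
0.9239|00⟩ + 0.3827|10⟩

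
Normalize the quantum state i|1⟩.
i|1⟩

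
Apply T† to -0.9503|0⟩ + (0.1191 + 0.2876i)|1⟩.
-0.9503|0⟩ + (0.2876 + 0.1191i)|1⟩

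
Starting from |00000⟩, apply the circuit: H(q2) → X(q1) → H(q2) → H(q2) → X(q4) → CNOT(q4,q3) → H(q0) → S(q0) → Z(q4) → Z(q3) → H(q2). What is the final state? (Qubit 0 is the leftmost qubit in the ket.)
1/√2|01011⟩ + (1/√2)i|11011⟩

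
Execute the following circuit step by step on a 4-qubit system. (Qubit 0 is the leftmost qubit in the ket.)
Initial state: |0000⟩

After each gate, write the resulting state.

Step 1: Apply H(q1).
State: 1/√2|0000⟩ + 1/√2|0100⟩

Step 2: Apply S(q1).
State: 1/√2|0000⟩ + (1/√2)i|0100⟩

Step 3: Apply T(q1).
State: 1/√2|0000⟩ + (-1/2 + (1/2)i)|0100⟩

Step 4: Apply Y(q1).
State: (1/2 + (1/2)i)|0000⟩ + (1/√2)i|0100⟩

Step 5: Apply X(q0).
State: (1/2 + (1/2)i)|1000⟩ + (1/√2)i|1100⟩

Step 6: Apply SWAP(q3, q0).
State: (1/2 + (1/2)i)|0001⟩ + (1/√2)i|0101⟩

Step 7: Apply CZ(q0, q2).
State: (1/2 + (1/2)i)|0001⟩ + (1/√2)i|0101⟩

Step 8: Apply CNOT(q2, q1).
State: (1/2 + (1/2)i)|0001⟩ + (1/√2)i|0101⟩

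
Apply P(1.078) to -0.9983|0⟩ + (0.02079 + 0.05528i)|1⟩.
-0.9983|0⟩ + (-0.03887 + 0.04447i)|1⟩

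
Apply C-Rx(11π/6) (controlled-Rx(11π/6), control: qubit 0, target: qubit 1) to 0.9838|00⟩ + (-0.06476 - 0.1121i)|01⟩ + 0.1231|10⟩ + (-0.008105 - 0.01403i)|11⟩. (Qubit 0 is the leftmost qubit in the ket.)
0.9838|00⟩ + (-0.06476 - 0.1121i)|01⟩ + (-0.1225 + 0.002098i)|10⟩ + (0.007829 - 0.01831i)|11⟩

C-Rx(11π/6) leaves the control-|0⟩ kets |00⟩, |01⟩ unchanged and applies Rx(11π/6) to qubit 1 on the control-|1⟩ pair (|10⟩, |11⟩).
Rx(11π/6) = [[cos(θ/2), −i·sin(θ/2)], [−i·sin(θ/2), cos(θ/2)]]; θ = 11π/6, cos(θ/2) ≈ -0.965926, sin(θ/2) ≈ 0.258819.
With a = amp(|10⟩) = 0.1231 and b = amp(|11⟩) = (-0.008105 - 0.01403i):
new amp(|10⟩) = (-0.965926)·a + (-0.258819i)·b = (-0.1225 + 0.002098i)
new amp(|11⟩) = (-0.258819i)·a + (-0.965926)·b = (0.007829 - 0.01831i)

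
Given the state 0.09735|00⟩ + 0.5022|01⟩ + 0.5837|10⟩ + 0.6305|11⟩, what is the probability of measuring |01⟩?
0.2522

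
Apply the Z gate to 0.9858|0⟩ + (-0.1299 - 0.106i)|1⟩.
0.9858|0⟩ + (0.1299 + 0.106i)|1⟩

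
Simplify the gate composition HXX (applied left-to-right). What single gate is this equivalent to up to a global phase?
H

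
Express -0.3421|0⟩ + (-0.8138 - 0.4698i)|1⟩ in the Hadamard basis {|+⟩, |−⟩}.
(-0.8173 - 0.3322i)|+⟩ + (0.3335 + 0.3322i)|−⟩

With |ψ⟩ = α|0⟩ + β|1⟩, the Hadamard-basis coefficients are ⟨+|ψ⟩ = (α + β)/√2 and ⟨−|ψ⟩ = (α − β)/√2.
Here α = -0.3421, β = (-0.8138 - 0.4698i): (α + β)/√2 = (-0.8173 - 0.3322i), (α − β)/√2 = (0.3335 + 0.3322i).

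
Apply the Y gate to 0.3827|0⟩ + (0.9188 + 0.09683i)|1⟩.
(0.09683 - 0.9188i)|0⟩ + 0.3827i|1⟩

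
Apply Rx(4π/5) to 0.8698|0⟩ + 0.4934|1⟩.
(0.2688 - 0.4693i)|0⟩ + (0.1525 - 0.8272i)|1⟩

Rx(4π/5) = [[cos(θ/2), −i·sin(θ/2)], [−i·sin(θ/2), cos(θ/2)]]; θ = 4π/5, cos(θ/2) ≈ 0.309017, sin(θ/2) ≈ 0.951057.
With a = amp(|0⟩) = 0.8698 and b = amp(|1⟩) = 0.4934:
new amp(|0⟩) = (0.309017)·a + (-0.951057i)·b = (0.2688 - 0.4693i)
new amp(|1⟩) = (-0.951057i)·a + (0.309017)·b = (0.1525 - 0.8272i)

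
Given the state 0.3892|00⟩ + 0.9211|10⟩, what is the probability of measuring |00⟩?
0.1515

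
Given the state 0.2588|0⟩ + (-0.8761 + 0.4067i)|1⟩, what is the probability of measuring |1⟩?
0.933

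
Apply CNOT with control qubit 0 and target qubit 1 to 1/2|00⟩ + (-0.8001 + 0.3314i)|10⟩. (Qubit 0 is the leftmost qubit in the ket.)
1/2|00⟩ + (-0.8001 + 0.3314i)|11⟩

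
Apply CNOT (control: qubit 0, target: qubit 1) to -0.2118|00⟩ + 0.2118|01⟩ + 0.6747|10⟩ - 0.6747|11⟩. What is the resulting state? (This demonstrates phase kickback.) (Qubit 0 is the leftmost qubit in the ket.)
-0.2118|00⟩ + 0.2118|01⟩ - 0.6747|10⟩ + 0.6747|11⟩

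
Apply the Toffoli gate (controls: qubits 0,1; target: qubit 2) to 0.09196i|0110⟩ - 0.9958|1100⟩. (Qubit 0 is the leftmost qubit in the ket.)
0.09196i|0110⟩ - 0.9958|1110⟩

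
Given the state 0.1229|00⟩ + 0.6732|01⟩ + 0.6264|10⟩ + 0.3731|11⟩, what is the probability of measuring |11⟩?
0.1392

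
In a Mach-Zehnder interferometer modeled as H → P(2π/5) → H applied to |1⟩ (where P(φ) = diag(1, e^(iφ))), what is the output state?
(0.3455 - 0.4755i)|0⟩ + (0.6545 + 0.4755i)|1⟩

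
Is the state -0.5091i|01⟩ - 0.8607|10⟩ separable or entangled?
Entangled

Writing the state as a|00⟩ + b|01⟩ + c|10⟩ + d|11⟩, it is a product state iff ad − bc = 0.
Here (a, b, c, d) = (0, -0.5091i, -0.8607, 0): ad − bc = (0)(0) − (-0.5091i)(-0.8607) = -0.4382i ≠ 0, so the state is entangled.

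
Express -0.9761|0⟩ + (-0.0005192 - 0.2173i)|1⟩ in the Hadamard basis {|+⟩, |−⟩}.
(-0.6906 - 0.1537i)|+⟩ + (-0.6898 + 0.1537i)|−⟩

With |ψ⟩ = α|0⟩ + β|1⟩, the Hadamard-basis coefficients are ⟨+|ψ⟩ = (α + β)/√2 and ⟨−|ψ⟩ = (α − β)/√2.
Here α = -0.9761, β = (-0.0005192 - 0.2173i): (α + β)/√2 = (-0.6906 - 0.1537i), (α − β)/√2 = (-0.6898 + 0.1537i).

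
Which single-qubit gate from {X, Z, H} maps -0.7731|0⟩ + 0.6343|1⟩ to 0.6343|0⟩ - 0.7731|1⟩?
X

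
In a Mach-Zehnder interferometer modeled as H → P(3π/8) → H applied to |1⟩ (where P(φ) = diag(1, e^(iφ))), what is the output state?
(0.3087 - 0.4619i)|0⟩ + (0.6913 + 0.4619i)|1⟩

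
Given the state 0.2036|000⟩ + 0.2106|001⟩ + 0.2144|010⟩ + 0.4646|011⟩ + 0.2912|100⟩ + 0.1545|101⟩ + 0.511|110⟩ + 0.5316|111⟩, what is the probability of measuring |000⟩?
0.04145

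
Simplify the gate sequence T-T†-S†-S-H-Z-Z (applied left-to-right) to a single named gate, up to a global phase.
H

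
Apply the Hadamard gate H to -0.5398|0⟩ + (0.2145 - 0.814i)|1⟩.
(-0.23 - 0.5756i)|0⟩ + (-0.5334 + 0.5756i)|1⟩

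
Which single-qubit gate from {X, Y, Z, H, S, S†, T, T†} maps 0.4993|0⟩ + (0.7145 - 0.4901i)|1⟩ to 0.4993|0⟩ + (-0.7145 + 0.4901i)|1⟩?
Z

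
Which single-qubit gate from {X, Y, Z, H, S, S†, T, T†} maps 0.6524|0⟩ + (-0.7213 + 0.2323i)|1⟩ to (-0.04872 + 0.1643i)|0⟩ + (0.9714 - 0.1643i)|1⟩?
H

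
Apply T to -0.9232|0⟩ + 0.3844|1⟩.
-0.9232|0⟩ + (0.2718 + 0.2718i)|1⟩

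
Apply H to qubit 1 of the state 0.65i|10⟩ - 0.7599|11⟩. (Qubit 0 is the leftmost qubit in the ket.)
(-0.5373 + 0.4596i)|10⟩ + (0.5373 + 0.4596i)|11⟩

H on qubit 1 mixes each pair of kets that differ only in qubit 1: amplitudes (a, b) of (|…0…⟩, |…1…⟩) become ((a + b)/√2, (a − b)/√2). Kets absent from the input have amplitude 0.
(|10⟩, |11⟩): (a, b) = (0.65i, -0.7599) → ((-0.5373 + 0.4596i), (0.5373 + 0.4596i))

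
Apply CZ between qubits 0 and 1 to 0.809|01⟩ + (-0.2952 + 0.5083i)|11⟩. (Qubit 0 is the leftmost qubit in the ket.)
0.809|01⟩ + (0.2952 - 0.5083i)|11⟩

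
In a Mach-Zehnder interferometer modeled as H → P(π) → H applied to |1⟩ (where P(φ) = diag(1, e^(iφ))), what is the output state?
|0⟩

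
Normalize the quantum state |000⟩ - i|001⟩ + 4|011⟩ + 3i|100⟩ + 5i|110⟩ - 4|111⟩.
0.1213|000⟩ - 0.1213i|001⟩ + 0.4851|011⟩ + 0.3638i|100⟩ + 0.6063i|110⟩ - 0.4851|111⟩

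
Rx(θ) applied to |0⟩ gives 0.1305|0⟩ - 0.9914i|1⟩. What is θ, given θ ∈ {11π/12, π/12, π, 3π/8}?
11π/12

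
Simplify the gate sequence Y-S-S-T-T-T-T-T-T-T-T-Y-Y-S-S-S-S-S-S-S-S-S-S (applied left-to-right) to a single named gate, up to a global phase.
Y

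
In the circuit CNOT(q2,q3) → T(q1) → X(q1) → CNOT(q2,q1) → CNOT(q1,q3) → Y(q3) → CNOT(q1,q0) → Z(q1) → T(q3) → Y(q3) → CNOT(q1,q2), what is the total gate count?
11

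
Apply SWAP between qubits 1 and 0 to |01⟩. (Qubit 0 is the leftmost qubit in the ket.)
|10⟩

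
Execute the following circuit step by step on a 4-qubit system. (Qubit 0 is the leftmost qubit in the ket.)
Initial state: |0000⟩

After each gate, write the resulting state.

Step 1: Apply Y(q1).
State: i|0100⟩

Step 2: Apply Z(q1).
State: -i|0100⟩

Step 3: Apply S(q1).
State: |0100⟩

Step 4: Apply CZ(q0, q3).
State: |0100⟩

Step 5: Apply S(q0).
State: |0100⟩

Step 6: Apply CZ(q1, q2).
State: |0100⟩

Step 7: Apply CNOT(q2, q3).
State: |0100⟩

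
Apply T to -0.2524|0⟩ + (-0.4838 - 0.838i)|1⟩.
-0.2524|0⟩ + (0.2505 - 0.9347i)|1⟩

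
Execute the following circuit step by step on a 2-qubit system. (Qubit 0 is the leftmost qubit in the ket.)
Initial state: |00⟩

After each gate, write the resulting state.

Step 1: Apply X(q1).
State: |01⟩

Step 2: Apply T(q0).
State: |01⟩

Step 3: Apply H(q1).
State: 1/√2|00⟩ - 1/√2|01⟩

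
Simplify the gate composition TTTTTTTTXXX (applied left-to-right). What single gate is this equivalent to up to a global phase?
X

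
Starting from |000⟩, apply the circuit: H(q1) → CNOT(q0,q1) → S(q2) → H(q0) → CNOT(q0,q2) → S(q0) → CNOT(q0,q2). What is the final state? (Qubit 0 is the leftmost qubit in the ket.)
1/2|000⟩ + 1/2|010⟩ + (1/2)i|100⟩ + (1/2)i|110⟩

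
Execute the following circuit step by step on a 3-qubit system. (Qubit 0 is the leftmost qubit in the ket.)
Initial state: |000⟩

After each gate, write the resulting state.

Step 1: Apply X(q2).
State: |001⟩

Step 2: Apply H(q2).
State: 1/√2|000⟩ - 1/√2|001⟩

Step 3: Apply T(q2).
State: 1/√2|000⟩ + (-1/2 - (1/2)i)|001⟩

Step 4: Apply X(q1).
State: 1/√2|010⟩ + (-1/2 - (1/2)i)|011⟩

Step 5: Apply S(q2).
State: 1/√2|010⟩ + (1/2 - (1/2)i)|011⟩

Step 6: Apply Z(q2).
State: 1/√2|010⟩ + (-1/2 + (1/2)i)|011⟩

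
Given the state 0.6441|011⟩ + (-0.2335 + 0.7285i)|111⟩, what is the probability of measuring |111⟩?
0.5852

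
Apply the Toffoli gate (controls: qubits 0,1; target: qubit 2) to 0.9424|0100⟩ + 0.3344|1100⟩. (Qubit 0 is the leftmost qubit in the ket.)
0.9424|0100⟩ + 0.3344|1110⟩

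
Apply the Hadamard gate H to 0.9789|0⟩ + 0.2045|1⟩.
0.8368|0⟩ + 0.5476|1⟩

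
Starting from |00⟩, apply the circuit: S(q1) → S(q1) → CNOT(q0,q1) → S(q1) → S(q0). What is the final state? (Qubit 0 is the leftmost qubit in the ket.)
|00⟩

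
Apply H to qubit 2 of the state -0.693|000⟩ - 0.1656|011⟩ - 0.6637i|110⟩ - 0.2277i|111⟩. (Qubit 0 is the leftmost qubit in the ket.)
-0.49|000⟩ - 0.49|001⟩ - 0.1171|010⟩ + 0.1171|011⟩ - 0.6303i|110⟩ - 0.3083i|111⟩

H on qubit 2 mixes each pair of kets that differ only in qubit 2: amplitudes (a, b) of (|…0…⟩, |…1…⟩) become ((a + b)/√2, (a − b)/√2). Kets absent from the input have amplitude 0.
(|000⟩, |001⟩): (a, b) = (-0.693, 0) → (-0.49, -0.49)
(|010⟩, |011⟩): (a, b) = (0, -0.1656) → (-0.1171, 0.1171)
(|110⟩, |111⟩): (a, b) = (-0.6637i, -0.2277i) → (-0.6303i, -0.3083i)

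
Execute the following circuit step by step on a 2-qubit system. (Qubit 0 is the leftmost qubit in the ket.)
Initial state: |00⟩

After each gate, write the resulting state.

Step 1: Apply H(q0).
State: 1/√2|00⟩ + 1/√2|10⟩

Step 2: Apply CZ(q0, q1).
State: 1/√2|00⟩ + 1/√2|10⟩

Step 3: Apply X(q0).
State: 1/√2|00⟩ + 1/√2|10⟩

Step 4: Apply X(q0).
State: 1/√2|00⟩ + 1/√2|10⟩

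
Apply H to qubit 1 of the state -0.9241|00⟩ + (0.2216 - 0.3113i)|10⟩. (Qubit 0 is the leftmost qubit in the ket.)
-0.6534|00⟩ - 0.6534|01⟩ + (0.1567 - 0.2201i)|10⟩ + (0.1567 - 0.2201i)|11⟩

H on qubit 1 mixes each pair of kets that differ only in qubit 1: amplitudes (a, b) of (|…0…⟩, |…1…⟩) become ((a + b)/√2, (a − b)/√2). Kets absent from the input have amplitude 0.
(|00⟩, |01⟩): (a, b) = (-0.9241, 0) → (-0.6534, -0.6534)
(|10⟩, |11⟩): (a, b) = ((0.2216 - 0.3113i), 0) → ((0.1567 - 0.2201i), (0.1567 - 0.2201i))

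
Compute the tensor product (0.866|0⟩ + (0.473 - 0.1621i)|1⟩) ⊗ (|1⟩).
0.866|01⟩ + (0.473 - 0.1621i)|11⟩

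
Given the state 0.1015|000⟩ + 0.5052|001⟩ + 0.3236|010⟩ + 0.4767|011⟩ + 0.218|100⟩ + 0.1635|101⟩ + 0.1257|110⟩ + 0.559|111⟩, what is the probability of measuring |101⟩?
0.02673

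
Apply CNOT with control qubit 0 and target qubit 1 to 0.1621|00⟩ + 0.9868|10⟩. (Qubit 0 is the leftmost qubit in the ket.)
0.1621|00⟩ + 0.9868|11⟩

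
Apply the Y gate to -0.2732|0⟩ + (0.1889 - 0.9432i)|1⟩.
(-0.9432 - 0.1889i)|0⟩ - 0.2732i|1⟩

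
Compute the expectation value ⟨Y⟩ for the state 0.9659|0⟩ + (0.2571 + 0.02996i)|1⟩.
0.05788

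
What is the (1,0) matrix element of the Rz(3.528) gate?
0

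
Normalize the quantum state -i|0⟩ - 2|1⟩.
-(1/√5)i|0⟩ - 0.8944|1⟩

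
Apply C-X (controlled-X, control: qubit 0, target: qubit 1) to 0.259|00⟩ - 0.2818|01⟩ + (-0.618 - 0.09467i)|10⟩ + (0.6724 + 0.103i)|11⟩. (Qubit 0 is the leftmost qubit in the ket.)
0.259|00⟩ - 0.2818|01⟩ + (0.6724 + 0.103i)|10⟩ + (-0.618 - 0.09467i)|11⟩

C-X leaves the control-|0⟩ kets |00⟩, |01⟩ unchanged and applies X to qubit 1 on the control-|1⟩ pair (|10⟩, |11⟩).
X = [[0, 1], [1, 0]].
With a = amp(|10⟩) = (-0.618 - 0.09467i) and b = amp(|11⟩) = (0.6724 + 0.103i):
new amp(|10⟩) = (1)·b = (0.6724 + 0.103i)
new amp(|11⟩) = (1)·a = (-0.618 - 0.09467i)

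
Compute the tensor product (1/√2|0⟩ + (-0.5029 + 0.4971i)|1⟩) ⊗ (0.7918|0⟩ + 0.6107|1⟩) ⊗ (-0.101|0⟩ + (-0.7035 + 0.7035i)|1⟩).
-0.05655|000⟩ + (-0.3939 + 0.3939i)|001⟩ - 0.04361|010⟩ + (-0.3038 + 0.3038i)|011⟩ + (0.04022 - 0.03975i)|100⟩ + (0.003231 - 0.557i)|101⟩ + (0.03102 - 0.03066i)|110⟩ + (0.002492 - 0.4296i)|111⟩

amp(|b₁b₂…⟩) = product of the factor amplitudes for bits b₁, b₂, …; only kets whose every factor amplitude is nonzero survive.
|000⟩: (1/√2)(0.7918)(-0.101) = -0.05655
|001⟩: (1/√2)(0.7918)(-0.7035 + 0.7035i) = (-0.3939 + 0.3939i)
|010⟩: (1/√2)(0.6107)(-0.101) = -0.04361
|011⟩: (1/√2)(0.6107)(-0.7035 + 0.7035i) = (-0.3038 + 0.3038i)
|100⟩: (-0.5029 + 0.4971i)(0.7918)(-0.101) = (0.04022 - 0.03975i)
|101⟩: (-0.5029 + 0.4971i)(0.7918)(-0.7035 + 0.7035i) = (0.003231 - 0.557i)
|110⟩: (-0.5029 + 0.4971i)(0.6107)(-0.101) = (0.03102 - 0.03066i)
|111⟩: (-0.5029 + 0.4971i)(0.6107)(-0.7035 + 0.7035i) = (0.002492 - 0.4296i)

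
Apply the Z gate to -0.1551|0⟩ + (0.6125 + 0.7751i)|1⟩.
-0.1551|0⟩ + (-0.6125 - 0.7751i)|1⟩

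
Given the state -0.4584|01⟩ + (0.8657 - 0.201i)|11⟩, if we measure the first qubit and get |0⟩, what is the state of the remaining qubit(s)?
-|1⟩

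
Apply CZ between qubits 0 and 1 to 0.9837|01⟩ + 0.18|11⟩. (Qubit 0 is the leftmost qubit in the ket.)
0.9837|01⟩ - 0.18|11⟩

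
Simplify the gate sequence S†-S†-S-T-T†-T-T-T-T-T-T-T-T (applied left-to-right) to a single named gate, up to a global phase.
S†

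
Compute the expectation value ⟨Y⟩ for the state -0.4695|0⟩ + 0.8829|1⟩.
0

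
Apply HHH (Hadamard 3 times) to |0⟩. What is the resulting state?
1/√2|0⟩ + 1/√2|1⟩

H² = I, so H^3 = H: a single Hadamard. With (a, b) = (1, 0), H gives ((a + b)/√2, (a − b)/√2) = (1/√2, 1/√2).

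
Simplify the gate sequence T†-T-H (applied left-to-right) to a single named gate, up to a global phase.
H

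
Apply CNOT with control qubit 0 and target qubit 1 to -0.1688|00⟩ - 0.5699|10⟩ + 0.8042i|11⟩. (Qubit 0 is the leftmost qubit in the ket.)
-0.1688|00⟩ + 0.8042i|10⟩ - 0.5699|11⟩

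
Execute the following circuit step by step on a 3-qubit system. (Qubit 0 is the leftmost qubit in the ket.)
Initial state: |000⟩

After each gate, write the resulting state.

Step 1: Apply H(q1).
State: 1/√2|000⟩ + 1/√2|010⟩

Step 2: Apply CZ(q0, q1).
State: 1/√2|000⟩ + 1/√2|010⟩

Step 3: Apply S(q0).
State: 1/√2|000⟩ + 1/√2|010⟩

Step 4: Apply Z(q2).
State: 1/√2|000⟩ + 1/√2|010⟩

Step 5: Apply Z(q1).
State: 1/√2|000⟩ - 1/√2|010⟩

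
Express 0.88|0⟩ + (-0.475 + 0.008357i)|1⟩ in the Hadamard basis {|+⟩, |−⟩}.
(0.2864 + 0.005909i)|+⟩ + (0.9581 - 0.005909i)|−⟩

With |ψ⟩ = α|0⟩ + β|1⟩, the Hadamard-basis coefficients are ⟨+|ψ⟩ = (α + β)/√2 and ⟨−|ψ⟩ = (α − β)/√2.
Here α = 0.88, β = (-0.475 + 0.008357i): (α + β)/√2 = (0.2864 + 0.005909i), (α − β)/√2 = (0.9581 - 0.005909i).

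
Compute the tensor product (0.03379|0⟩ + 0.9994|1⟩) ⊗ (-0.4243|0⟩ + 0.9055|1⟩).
-0.01434|00⟩ + 0.0306|01⟩ - 0.424|10⟩ + 0.905|11⟩

amp(|b₁b₂…⟩) = product of the factor amplitudes for bits b₁, b₂, …; only kets whose every factor amplitude is nonzero survive.
|00⟩: (0.03379)(-0.4243) = -0.01434
|01⟩: (0.03379)(0.9055) = 0.0306
|10⟩: (0.9994)(-0.4243) = -0.424
|11⟩: (0.9994)(0.9055) = 0.905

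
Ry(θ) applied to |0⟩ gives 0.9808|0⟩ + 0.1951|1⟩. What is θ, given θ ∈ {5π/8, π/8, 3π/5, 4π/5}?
π/8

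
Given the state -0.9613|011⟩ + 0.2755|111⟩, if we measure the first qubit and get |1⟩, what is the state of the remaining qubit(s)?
|11⟩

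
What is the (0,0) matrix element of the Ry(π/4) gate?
0.9239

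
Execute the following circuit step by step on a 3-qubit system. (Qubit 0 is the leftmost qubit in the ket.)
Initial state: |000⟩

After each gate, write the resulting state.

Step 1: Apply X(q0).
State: |100⟩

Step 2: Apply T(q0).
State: (1/√2 + (1/√2)i)|100⟩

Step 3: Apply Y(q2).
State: (-1/√2 + (1/√2)i)|101⟩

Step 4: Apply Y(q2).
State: (1/√2 + (1/√2)i)|100⟩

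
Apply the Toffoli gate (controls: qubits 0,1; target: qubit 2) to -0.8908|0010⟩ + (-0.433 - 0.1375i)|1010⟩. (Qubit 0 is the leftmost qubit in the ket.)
-0.8908|0010⟩ + (-0.433 - 0.1375i)|1010⟩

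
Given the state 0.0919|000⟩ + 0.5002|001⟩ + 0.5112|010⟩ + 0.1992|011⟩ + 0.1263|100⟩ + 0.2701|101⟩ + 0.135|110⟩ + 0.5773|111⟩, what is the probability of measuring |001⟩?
0.2502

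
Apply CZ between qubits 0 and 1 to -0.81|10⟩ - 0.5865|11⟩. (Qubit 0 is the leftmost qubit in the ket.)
-0.81|10⟩ + 0.5865|11⟩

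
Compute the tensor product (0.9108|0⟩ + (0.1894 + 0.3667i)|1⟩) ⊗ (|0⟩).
0.9108|00⟩ + (0.1894 + 0.3667i)|10⟩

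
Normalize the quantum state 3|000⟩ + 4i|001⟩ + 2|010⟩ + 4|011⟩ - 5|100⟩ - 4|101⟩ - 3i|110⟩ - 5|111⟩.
0.2739|000⟩ + 0.3651i|001⟩ + 0.1826|010⟩ + 0.3651|011⟩ - 0.4564|100⟩ - 0.3651|101⟩ - 0.2739i|110⟩ - 0.4564|111⟩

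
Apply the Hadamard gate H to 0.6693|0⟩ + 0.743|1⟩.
0.9986|0⟩ - 0.05211|1⟩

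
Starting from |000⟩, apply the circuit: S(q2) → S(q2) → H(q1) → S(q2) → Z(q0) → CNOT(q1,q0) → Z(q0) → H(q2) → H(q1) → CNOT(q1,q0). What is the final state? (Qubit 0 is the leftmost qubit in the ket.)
1/√8|000⟩ + 1/√8|001⟩ + 1/√8|010⟩ + 1/√8|011⟩ - 1/√8|100⟩ - 1/√8|101⟩ + 1/√8|110⟩ + 1/√8|111⟩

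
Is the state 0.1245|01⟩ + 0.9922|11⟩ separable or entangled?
Separable

Writing the state as a|00⟩ + b|01⟩ + c|10⟩ + d|11⟩, it is a product state iff ad − bc = 0.
Here (a, b, c, d) = (0, 0.1245, 0, 0.9922): ad − bc = (0)(0.9922) − (0.1245)(0) = 0, so the state is separable.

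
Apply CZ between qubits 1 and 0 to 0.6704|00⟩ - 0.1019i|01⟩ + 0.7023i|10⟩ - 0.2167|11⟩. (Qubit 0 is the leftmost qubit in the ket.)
0.6704|00⟩ - 0.1019i|01⟩ + 0.7023i|10⟩ + 0.2167|11⟩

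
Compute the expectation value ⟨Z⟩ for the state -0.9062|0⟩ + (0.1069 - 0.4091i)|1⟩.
0.6424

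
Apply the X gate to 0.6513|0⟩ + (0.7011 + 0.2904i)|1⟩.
(0.7011 + 0.2904i)|0⟩ + 0.6513|1⟩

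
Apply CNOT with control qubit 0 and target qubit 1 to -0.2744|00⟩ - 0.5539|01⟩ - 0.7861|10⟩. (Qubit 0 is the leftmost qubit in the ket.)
-0.2744|00⟩ - 0.5539|01⟩ - 0.7861|11⟩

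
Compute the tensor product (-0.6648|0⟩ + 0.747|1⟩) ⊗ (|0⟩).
-0.6648|00⟩ + 0.747|10⟩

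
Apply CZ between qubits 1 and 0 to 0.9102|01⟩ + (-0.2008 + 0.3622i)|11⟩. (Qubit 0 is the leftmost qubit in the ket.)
0.9102|01⟩ + (0.2008 - 0.3622i)|11⟩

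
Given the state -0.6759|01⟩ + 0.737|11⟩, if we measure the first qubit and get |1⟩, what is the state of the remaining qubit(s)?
|1⟩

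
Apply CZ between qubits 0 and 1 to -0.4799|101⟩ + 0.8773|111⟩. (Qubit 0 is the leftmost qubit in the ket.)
-0.4799|101⟩ - 0.8773|111⟩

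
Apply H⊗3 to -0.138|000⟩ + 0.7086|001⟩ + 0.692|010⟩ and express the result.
0.4464|000⟩ - 0.05466|001⟩ - 0.04292|010⟩ - 0.544|011⟩ + 0.4464|100⟩ - 0.05466|101⟩ - 0.04292|110⟩ - 0.544|111⟩

H⊗3 gives amp(|y⟩) = (1/2√2) Σ_x (−1)^(x·y) amp(|x⟩), where x·y is the number of positions in which both x and y have a 1.
|000⟩: (-0.138 + 0.7086 + 0.692)/(2√2) = 0.4464
|001⟩: (-0.138 - 0.7086 + 0.692)/(2√2) = -0.05466
|010⟩: (-0.138 + 0.7086 - 0.692)/(2√2) = -0.04292
|011⟩: (-0.138 - 0.7086 - 0.692)/(2√2) = -0.544
|100⟩: (-0.138 + 0.7086 + 0.692)/(2√2) = 0.4464
|101⟩: (-0.138 - 0.7086 + 0.692)/(2√2) = -0.05466
|110⟩: (-0.138 + 0.7086 - 0.692)/(2√2) = -0.04292
|111⟩: (-0.138 - 0.7086 - 0.692)/(2√2) = -0.544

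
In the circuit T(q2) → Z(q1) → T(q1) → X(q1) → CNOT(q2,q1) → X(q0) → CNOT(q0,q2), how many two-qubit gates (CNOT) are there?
2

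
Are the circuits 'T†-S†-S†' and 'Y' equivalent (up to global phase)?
No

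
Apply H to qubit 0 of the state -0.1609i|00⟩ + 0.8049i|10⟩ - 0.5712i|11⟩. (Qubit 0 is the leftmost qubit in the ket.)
0.4554i|00⟩ - 0.4039i|01⟩ - 0.6829i|10⟩ + 0.4039i|11⟩

H on qubit 0 mixes each pair of kets that differ only in qubit 0: amplitudes (a, b) of (|…0…⟩, |…1…⟩) become ((a + b)/√2, (a − b)/√2). Kets absent from the input have amplitude 0.
(|00⟩, |10⟩): (a, b) = (-0.1609i, 0.8049i) → (0.4554i, -0.6829i)
(|01⟩, |11⟩): (a, b) = (0, -0.5712i) → (-0.4039i, 0.4039i)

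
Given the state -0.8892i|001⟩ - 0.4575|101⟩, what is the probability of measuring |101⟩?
0.2093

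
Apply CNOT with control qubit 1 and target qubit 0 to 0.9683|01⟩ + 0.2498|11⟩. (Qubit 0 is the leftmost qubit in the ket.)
0.2498|01⟩ + 0.9683|11⟩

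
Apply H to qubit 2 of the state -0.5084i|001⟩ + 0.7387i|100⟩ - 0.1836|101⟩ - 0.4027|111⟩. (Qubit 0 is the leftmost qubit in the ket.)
-0.3595i|000⟩ + 0.3595i|001⟩ + (-0.1298 + 0.5223i)|100⟩ + (0.1298 + 0.5223i)|101⟩ - 0.2848|110⟩ + 0.2848|111⟩

H on qubit 2 mixes each pair of kets that differ only in qubit 2: amplitudes (a, b) of (|…0…⟩, |…1…⟩) become ((a + b)/√2, (a − b)/√2). Kets absent from the input have amplitude 0.
(|000⟩, |001⟩): (a, b) = (0, -0.5084i) → (-0.3595i, 0.3595i)
(|100⟩, |101⟩): (a, b) = (0.7387i, -0.1836) → ((-0.1298 + 0.5223i), (0.1298 + 0.5223i))
(|110⟩, |111⟩): (a, b) = (0, -0.4027) → (-0.2848, 0.2848)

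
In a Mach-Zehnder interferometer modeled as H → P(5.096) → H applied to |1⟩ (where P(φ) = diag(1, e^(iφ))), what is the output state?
(0.3129 + 0.4637i)|0⟩ + (0.6871 - 0.4637i)|1⟩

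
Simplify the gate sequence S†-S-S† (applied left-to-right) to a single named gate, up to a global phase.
S†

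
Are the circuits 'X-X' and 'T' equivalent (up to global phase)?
No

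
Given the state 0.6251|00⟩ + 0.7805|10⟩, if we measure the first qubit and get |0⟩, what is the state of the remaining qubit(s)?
|0⟩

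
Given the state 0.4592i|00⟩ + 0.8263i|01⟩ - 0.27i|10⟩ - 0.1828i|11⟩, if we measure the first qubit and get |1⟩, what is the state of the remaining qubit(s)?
-0.8281i|0⟩ - 0.5606i|1⟩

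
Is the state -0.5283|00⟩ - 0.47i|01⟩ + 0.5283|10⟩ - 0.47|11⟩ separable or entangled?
Entangled

Writing the state as a|00⟩ + b|01⟩ + c|10⟩ + d|11⟩, it is a product state iff ad − bc = 0.
Here (a, b, c, d) = (-0.5283, -0.47i, 0.5283, -0.47): ad − bc = (-0.5283)(-0.47) − (-0.47i)(0.5283) = (0.2483 + 0.2483i) ≠ 0, so the state is entangled.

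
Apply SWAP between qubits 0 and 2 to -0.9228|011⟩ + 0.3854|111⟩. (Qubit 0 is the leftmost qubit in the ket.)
-0.9228|110⟩ + 0.3854|111⟩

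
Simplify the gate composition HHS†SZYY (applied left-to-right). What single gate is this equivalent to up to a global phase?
Z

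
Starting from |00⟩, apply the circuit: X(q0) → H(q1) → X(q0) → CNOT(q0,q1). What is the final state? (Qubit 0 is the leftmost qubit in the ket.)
1/√2|00⟩ + 1/√2|01⟩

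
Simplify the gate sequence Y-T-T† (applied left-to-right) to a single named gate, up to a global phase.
Y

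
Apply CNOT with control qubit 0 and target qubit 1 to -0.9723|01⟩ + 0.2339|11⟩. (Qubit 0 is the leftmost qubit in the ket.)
-0.9723|01⟩ + 0.2339|10⟩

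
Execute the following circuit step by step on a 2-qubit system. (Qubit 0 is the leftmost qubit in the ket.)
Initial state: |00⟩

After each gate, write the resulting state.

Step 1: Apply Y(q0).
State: i|10⟩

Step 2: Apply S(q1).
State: i|10⟩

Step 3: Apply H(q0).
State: (1/√2)i|00⟩ - (1/√2)i|10⟩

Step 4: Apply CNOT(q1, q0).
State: (1/√2)i|00⟩ - (1/√2)i|10⟩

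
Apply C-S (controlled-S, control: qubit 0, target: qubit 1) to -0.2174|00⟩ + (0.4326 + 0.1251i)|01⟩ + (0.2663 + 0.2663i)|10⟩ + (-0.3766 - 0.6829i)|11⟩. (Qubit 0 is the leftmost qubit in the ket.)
-0.2174|00⟩ + (0.4326 + 0.1251i)|01⟩ + (0.2663 + 0.2663i)|10⟩ + (0.6829 - 0.3766i)|11⟩

C-S leaves the control-|0⟩ kets |00⟩, |01⟩ unchanged and applies S to qubit 1 on the control-|1⟩ pair (|10⟩, |11⟩).
S = [[1, 0], [0, i]].
With a = amp(|10⟩) = (0.2663 + 0.2663i) and b = amp(|11⟩) = (-0.3766 - 0.6829i):
new amp(|10⟩) = (1)·a = (0.2663 + 0.2663i)
new amp(|11⟩) = (i)·b = (0.6829 - 0.3766i)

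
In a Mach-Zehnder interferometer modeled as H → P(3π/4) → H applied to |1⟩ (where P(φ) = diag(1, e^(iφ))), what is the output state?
(0.8536 - (1/√8)i)|0⟩ + (0.1464 + (1/√8)i)|1⟩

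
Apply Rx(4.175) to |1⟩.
-0.8695i|0⟩ - 0.494|1⟩

Rx(4.175) = [[cos(θ/2), −i·sin(θ/2)], [−i·sin(θ/2), cos(θ/2)]]; θ = 4.175, cos(θ/2) ≈ -0.494017, sin(θ/2) ≈ 0.869452.
With a = amp(|0⟩) = 0 and b = amp(|1⟩) = 1:
new amp(|0⟩) = (-0.494017)·a + (-0.869452i)·b = -0.8695i
new amp(|1⟩) = (-0.869452i)·a + (-0.494017)·b = -0.494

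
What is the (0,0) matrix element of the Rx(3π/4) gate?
0.3827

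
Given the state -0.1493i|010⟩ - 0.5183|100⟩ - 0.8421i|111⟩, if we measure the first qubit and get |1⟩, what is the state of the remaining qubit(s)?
-0.5242|00⟩ - 0.8516i|11⟩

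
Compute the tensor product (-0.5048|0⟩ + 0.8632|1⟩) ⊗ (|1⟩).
-0.5048|01⟩ + 0.8632|11⟩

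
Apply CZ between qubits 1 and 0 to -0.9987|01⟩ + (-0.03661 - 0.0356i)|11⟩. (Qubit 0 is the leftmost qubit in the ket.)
-0.9987|01⟩ + (0.03661 + 0.0356i)|11⟩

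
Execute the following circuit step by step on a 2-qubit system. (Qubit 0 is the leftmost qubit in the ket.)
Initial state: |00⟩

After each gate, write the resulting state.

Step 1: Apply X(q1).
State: |01⟩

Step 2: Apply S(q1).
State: i|01⟩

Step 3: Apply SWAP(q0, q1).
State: i|10⟩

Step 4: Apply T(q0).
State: (-1/√2 + (1/√2)i)|10⟩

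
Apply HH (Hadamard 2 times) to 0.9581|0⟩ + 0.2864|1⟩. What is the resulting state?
0.9581|0⟩ + 0.2864|1⟩

H² = I, so an even number of Hadamards cancels: H^2 = I and the state is unchanged.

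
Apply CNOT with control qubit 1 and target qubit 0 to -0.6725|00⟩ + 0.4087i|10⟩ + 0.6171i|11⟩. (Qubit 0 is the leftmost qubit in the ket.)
-0.6725|00⟩ + 0.6171i|01⟩ + 0.4087i|10⟩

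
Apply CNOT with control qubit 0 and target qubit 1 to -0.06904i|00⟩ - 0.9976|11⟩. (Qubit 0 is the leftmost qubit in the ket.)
-0.06904i|00⟩ - 0.9976|10⟩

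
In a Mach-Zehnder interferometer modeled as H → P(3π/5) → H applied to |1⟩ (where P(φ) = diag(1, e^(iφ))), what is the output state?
(0.6545 - 0.4755i)|0⟩ + (0.3455 + 0.4755i)|1⟩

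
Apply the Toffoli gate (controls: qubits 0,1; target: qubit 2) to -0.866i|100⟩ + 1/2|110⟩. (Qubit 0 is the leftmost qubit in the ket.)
-0.866i|100⟩ + 1/2|111⟩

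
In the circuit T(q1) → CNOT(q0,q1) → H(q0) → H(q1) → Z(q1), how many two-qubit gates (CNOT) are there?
1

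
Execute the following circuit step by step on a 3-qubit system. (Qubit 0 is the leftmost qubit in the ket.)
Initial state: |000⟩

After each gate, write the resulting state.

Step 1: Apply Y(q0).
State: i|100⟩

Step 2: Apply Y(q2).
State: -|101⟩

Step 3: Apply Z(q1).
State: -|101⟩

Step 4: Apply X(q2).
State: -|100⟩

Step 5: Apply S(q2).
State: -|100⟩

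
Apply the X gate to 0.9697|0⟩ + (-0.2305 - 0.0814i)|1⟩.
(-0.2305 - 0.0814i)|0⟩ + 0.9697|1⟩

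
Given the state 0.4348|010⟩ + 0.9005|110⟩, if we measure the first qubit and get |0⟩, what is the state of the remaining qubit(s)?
|10⟩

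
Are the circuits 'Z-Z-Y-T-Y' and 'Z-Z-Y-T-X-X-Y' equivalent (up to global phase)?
Yes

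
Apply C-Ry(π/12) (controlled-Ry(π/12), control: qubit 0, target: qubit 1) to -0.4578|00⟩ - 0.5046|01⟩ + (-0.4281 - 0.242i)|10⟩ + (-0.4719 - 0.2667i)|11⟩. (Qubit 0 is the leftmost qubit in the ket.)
-0.4578|00⟩ - 0.5046|01⟩ + (-0.3628 - 0.2051i)|10⟩ + (-0.5237 - 0.296i)|11⟩

C-Ry(π/12) leaves the control-|0⟩ kets |00⟩, |01⟩ unchanged and applies Ry(π/12) to qubit 1 on the control-|1⟩ pair (|10⟩, |11⟩).
Ry(π/12) = [[cos(θ/2), −sin(θ/2)], [sin(θ/2), cos(θ/2)]]; θ = π/12, cos(θ/2) ≈ 0.991445, sin(θ/2) ≈ 0.130526.
With a = amp(|10⟩) = (-0.4281 - 0.242i) and b = amp(|11⟩) = (-0.4719 - 0.2667i):
new amp(|10⟩) = (0.991445)·a + (-0.130526)·b = (-0.3628 - 0.2051i)
new amp(|11⟩) = (0.130526)·a + (0.991445)·b = (-0.5237 - 0.296i)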